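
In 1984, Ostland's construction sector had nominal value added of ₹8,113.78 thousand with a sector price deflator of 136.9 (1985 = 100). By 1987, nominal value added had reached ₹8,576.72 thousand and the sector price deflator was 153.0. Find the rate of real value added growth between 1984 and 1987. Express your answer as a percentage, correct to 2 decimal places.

-5.42%

Deflate each year: 1984 → 8113.78/1.369 = 5926.79; 1987 → 8576.72/1.530 = 5605.70.
So real value added changed by 5605.70/5926.79 − 1 = -0.0542, i.e. -5.42%.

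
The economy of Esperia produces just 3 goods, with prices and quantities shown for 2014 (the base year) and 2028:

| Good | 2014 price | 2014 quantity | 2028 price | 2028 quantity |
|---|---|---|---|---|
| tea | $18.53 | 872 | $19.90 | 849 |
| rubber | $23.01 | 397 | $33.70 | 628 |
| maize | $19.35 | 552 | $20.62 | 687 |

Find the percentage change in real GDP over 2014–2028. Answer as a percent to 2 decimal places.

Real GDP 2014 = Nominal GDP 2014 = 18.53·872 + 23.01·397 + 19.35·552 = 35974.33.
Real GDP 2028 (at 2014 prices) = 18.53·849 + 23.01·628 + 19.35·687 = 43475.70.
Real growth = 43475.70/35974.33 − 1 = 0.2085.

20.85%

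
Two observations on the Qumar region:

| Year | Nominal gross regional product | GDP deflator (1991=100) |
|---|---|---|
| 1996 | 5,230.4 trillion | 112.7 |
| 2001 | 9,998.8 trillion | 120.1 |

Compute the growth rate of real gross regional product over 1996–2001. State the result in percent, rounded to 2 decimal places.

Deflate each year: 1996 → 5230.4/1.127 = 4640.99; 2001 → 9998.8/1.201 = 8325.40.
So real gross regional product changed by 8325.40/4640.99 − 1 = 0.7939, i.e. 79.39%.

79.39%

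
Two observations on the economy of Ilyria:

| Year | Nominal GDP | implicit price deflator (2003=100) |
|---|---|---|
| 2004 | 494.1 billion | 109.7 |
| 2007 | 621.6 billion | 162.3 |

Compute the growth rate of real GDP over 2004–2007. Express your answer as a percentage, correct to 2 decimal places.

Deflate each year: 2004 → 494.1/1.097 = 450.41; 2007 → 621.6/1.623 = 382.99.
So real GDP changed by 382.99/450.41 − 1 = -0.1497, i.e. -14.97%.

-14.97%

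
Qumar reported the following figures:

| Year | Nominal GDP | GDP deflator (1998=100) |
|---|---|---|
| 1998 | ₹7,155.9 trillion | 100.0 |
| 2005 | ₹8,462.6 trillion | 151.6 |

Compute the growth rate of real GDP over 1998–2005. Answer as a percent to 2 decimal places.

Deflate each year: 1998 → 7155.9/1.000 = 7155.90; 2005 → 8462.6/1.516 = 5582.19.
So real GDP changed by 5582.19/7155.90 − 1 = -0.2199, i.e. -21.99%.

-21.99%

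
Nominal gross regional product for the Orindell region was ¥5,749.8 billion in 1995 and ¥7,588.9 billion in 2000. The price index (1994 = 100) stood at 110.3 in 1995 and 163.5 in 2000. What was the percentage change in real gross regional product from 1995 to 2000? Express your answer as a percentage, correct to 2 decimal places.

Real gross regional product 1995 = 5749.8 / 1.103 = 5212.87.
Real gross regional product 2000 = 7588.9 / 1.635 = 4641.53.
Real growth = 4641.53 / 5212.87 − 1 = -0.1096.

-10.96%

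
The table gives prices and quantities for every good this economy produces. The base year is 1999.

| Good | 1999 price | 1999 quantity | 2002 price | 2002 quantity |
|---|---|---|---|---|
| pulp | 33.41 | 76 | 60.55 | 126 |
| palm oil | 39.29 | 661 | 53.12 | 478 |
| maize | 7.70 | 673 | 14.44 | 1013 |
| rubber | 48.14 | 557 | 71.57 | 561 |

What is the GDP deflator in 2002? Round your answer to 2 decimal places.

151.91

Nominal GDP 2002 = 60.55·126 + 53.12·478 + 14.44·1013 + 71.57·561 = 87799.15.
Real GDP 2002 (at 1999 prices) = 33.41·126 + 39.29·478 + 7.70·1013 + 48.14·561 = 57796.92.
Deflator = Nominal/Real × 100 = 87799.15/57796.92 × 100 = 151.910.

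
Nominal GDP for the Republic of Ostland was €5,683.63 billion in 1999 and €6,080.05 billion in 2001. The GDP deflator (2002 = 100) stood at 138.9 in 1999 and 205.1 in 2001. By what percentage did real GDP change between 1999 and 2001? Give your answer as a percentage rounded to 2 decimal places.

Real GDP 1999 = 5683.63 / 1.389 = 4091.89.
Real GDP 2001 = 6080.05 / 2.051 = 2964.43.
Real growth = 2964.43 / 4091.89 − 1 = -0.2755.

-27.55%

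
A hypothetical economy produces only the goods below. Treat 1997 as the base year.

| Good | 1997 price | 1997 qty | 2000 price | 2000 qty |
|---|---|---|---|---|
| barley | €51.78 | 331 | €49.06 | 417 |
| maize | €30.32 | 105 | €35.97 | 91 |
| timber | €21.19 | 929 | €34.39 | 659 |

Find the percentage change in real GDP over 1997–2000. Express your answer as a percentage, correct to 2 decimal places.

-4.23%

Real GDP 1997 = Nominal GDP 1997 = 51.78·331 + 30.32·105 + 21.19·929 = 40008.29.
Real GDP 2000 (at 1997 prices) = 51.78·417 + 30.32·91 + 21.19·659 = 38315.59.
Real growth = 38315.59/40008.29 − 1 = -0.0423.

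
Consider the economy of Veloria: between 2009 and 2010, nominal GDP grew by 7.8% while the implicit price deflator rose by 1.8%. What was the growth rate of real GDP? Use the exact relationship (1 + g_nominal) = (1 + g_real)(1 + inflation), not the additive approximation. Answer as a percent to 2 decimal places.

5.89%

(1 + g_nom) = (1 + g_real)(1 + π), so g_real = 1.0780 / 1.0180 − 1 = 0.05894.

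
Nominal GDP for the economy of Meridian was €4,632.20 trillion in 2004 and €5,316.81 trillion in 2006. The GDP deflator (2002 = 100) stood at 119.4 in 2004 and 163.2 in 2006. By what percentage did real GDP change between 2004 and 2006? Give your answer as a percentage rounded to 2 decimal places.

-16.03%

Real GDP 2004 = 4632.20 / 1.194 = 3879.56.
Real GDP 2006 = 5316.81 / 1.632 = 3257.85.
Real growth = 3257.85 / 3879.56 − 1 = -0.1603.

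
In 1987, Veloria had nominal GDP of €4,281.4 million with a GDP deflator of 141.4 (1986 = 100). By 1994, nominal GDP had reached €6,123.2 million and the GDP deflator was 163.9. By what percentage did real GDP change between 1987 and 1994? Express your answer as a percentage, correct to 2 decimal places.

23.39%

Real GDP 1987 = 4281.4 / 1.414 = 3027.86.
Real GDP 1994 = 6123.2 / 1.639 = 3735.94.
Real growth = 3735.94 / 3027.86 − 1 = 0.2339.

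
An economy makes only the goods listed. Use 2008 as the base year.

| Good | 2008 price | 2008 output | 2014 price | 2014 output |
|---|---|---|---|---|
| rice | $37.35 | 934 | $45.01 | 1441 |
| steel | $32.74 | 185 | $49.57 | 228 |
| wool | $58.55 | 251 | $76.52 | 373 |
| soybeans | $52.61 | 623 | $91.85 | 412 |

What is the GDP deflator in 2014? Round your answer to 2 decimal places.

136.02

Nominal GDP 2014 = 45.01·1441 + 49.57·228 + 76.52·373 + 91.85·412 = 142545.53.
Real GDP 2014 (at 2008 prices) = 37.35·1441 + 32.74·228 + 58.55·373 + 52.61·412 = 104800.54.
Deflator = Nominal/Real × 100 = 142545.53/104800.54 × 100 = 136.016.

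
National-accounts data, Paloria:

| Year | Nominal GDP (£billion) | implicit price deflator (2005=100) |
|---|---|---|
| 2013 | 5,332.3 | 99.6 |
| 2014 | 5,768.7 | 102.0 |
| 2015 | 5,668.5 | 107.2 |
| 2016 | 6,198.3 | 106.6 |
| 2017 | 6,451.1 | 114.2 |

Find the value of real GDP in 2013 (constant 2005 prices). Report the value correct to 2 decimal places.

Real GDP 2013 = 5332.3 / 0.996 = 5353.71.

£5,353.71 billion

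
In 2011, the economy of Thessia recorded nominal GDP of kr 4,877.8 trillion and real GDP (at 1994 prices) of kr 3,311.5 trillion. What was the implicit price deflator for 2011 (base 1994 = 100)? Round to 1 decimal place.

147.3

implicit price deflator = (Nominal / Real) × 100 = 4877.8 / 3311.5 × 100 = 147.30.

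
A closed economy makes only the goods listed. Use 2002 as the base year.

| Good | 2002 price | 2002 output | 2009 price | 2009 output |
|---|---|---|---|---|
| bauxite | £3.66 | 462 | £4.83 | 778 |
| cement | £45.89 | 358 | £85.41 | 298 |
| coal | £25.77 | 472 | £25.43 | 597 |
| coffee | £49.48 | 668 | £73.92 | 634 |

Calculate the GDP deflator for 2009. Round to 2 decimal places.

Nominal GDP 2009 = 4.83·778 + 85.41·298 + 25.43·597 + 73.92·634 = 91256.91.
Real GDP 2009 (at 2002 prices) = 3.66·778 + 45.89·298 + 25.77·597 + 49.48·634 = 63277.71.
Deflator = Nominal/Real × 100 = 91256.91/63277.71 × 100 = 144.217.

144.22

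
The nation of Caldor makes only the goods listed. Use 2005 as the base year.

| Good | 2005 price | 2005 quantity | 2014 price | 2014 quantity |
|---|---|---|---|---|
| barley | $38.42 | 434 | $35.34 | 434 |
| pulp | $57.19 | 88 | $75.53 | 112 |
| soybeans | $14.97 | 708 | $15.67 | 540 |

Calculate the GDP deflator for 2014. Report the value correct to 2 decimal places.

Nominal GDP 2014 = 35.34·434 + 75.53·112 + 15.67·540 = 32258.72.
Real GDP 2014 (at 2005 prices) = 38.42·434 + 57.19·112 + 14.97·540 = 31163.36.
Deflator = Nominal/Real × 100 = 32258.72/31163.36 × 100 = 103.515.

103.51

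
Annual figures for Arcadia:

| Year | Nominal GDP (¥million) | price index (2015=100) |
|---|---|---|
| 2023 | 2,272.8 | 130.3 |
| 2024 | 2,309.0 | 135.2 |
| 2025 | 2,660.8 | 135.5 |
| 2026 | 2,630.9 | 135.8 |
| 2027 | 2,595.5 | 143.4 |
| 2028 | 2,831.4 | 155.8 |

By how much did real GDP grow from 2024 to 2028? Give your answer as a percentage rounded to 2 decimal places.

6.41%

Real GDP 2024 = 2309.0/1.352 = 1707.84.
Real GDP 2028 = 2831.4/1.558 = 1817.33.
Change = 1817.33/1707.84 − 1 = 0.0641.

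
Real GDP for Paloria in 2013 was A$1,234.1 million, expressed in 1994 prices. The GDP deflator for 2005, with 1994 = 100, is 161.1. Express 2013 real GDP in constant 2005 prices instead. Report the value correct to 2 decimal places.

A$1,988.14 million

Real GDP in 2005 prices = Real GDP in 1994 prices × (P_2005/P_1994) = 1234.1 × 1.611 = 1988.14.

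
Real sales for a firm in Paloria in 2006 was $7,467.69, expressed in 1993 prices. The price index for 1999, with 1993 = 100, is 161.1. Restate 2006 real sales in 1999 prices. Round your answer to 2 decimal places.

Real sales in 1999 prices = Real sales in 1993 prices × (P_1999/P_1993) = 7467.69 × 1.611 = 12030.45.

$12,030.45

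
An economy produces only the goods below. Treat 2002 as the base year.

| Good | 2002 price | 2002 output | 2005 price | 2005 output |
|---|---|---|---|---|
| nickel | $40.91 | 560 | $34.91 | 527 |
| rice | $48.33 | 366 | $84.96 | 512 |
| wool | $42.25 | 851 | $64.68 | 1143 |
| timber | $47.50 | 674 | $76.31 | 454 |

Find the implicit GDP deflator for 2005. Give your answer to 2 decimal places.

Nominal GDP 2005 = 34.91·527 + 84.96·512 + 64.68·1143 + 76.31·454 = 170471.07.
Real GDP 2005 (at 2002 prices) = 40.91·527 + 48.33·512 + 42.25·1143 + 47.50·454 = 116161.28.
Deflator = Nominal/Real × 100 = 170471.07/116161.28 × 100 = 146.754.

146.75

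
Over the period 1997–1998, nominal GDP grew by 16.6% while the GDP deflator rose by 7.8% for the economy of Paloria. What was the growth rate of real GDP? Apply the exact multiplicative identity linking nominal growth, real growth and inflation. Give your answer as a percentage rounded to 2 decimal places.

(1 + g_nom) = (1 + g_real)(1 + π), so g_real = 1.1660 / 1.0780 − 1 = 0.08163.

8.16%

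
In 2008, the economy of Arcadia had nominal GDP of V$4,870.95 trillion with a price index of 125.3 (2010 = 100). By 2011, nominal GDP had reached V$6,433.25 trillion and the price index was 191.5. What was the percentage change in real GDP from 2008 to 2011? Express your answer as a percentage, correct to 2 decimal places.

-13.58%

Deflate each year: 2008 → 4870.95/1.253 = 3887.43; 2011 → 6433.25/1.915 = 3359.40.
So real GDP changed by 3359.40/3887.43 − 1 = -0.1358, i.e. -13.58%.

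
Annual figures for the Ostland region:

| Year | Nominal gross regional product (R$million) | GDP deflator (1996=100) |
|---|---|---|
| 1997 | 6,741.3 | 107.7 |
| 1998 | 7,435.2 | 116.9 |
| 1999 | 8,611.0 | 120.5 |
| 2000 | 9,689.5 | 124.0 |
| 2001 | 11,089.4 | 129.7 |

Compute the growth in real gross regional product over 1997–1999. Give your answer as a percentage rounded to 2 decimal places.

Real gross regional product 1997 = 6741.3/1.077 = 6259.33.
Real gross regional product 1999 = 8611.0/1.205 = 7146.06.
Change = 7146.06/6259.33 − 1 = 0.1417.

14.17%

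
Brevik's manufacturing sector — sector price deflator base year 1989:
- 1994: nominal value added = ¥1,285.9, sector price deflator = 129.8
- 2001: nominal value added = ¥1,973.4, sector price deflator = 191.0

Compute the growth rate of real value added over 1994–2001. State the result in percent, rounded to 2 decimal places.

Deflate each year: 1994 → 1285.9/1.298 = 990.68; 2001 → 1973.4/1.910 = 1033.19.
So real value added changed by 1033.19/990.68 − 1 = 0.0429, i.e. 4.29%.

4.29%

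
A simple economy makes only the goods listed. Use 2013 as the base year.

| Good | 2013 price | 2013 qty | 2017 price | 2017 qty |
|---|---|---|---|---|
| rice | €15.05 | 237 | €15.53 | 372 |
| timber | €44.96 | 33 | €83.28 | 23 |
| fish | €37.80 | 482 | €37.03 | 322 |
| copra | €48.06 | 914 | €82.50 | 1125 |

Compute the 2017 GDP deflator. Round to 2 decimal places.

Nominal GDP 2017 = 15.53·372 + 83.28·23 + 37.03·322 + 82.50·1125 = 112428.76.
Real GDP 2017 (at 2013 prices) = 15.05·372 + 44.96·23 + 37.80·322 + 48.06·1125 = 72871.78.
Deflator = Nominal/Real × 100 = 112428.76/72871.78 × 100 = 154.283.

154.28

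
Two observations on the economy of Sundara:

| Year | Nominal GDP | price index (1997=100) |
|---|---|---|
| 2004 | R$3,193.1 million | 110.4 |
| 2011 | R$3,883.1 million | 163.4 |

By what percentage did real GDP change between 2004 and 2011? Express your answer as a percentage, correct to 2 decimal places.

-17.84%

Real GDP 2004 = 3193.1 / 1.104 = 2892.30.
Real GDP 2011 = 3883.1 / 1.634 = 2376.44.
Real growth = 2376.44 / 2892.30 − 1 = -0.1784.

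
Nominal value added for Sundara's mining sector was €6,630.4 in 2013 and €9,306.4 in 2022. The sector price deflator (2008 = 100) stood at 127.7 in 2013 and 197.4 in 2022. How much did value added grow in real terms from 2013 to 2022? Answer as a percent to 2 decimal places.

Deflate each year: 2013 → 6630.4/1.277 = 5192.17; 2022 → 9306.4/1.974 = 4714.49.
So real value added changed by 4714.49/5192.17 − 1 = -0.0920, i.e. -9.20%.

-9.20%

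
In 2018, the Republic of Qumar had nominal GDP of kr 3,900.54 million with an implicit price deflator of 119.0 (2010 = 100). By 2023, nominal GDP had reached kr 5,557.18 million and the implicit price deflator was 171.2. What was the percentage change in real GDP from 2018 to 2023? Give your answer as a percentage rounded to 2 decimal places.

Deflate each year: 2018 → 3900.54/1.190 = 3277.76; 2023 → 5557.18/1.712 = 3246.02.
So real GDP changed by 3246.02/3277.76 − 1 = -0.0097, i.e. -0.97%.

-0.97%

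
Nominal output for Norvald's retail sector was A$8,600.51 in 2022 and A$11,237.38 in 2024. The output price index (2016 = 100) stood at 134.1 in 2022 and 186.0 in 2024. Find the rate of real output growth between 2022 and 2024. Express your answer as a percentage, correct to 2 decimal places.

-5.80%

Deflate each year: 2022 → 8600.51/1.341 = 6413.50; 2024 → 11237.38/1.860 = 6041.60.
So real output changed by 6041.60/6413.50 − 1 = -0.0580, i.e. -5.80%.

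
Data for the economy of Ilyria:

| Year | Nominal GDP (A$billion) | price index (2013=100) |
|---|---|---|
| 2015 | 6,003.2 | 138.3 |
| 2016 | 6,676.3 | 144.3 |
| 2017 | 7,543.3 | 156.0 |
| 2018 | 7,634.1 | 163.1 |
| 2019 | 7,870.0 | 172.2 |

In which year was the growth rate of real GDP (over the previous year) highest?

2016

2016: real = 6676.3/1.443 = 4626.68; growth vs 2015 (4340.71) = 6.59%.
2017: real = 7543.3/1.560 = 4835.45; growth vs 2016 (4626.68) = 4.51%.
2018: real = 7634.1/1.631 = 4680.63; growth vs 2017 (4835.45) = -3.20%.
2019: real = 7870.0/1.722 = 4570.27; growth vs 2018 (4680.63) = -2.36%.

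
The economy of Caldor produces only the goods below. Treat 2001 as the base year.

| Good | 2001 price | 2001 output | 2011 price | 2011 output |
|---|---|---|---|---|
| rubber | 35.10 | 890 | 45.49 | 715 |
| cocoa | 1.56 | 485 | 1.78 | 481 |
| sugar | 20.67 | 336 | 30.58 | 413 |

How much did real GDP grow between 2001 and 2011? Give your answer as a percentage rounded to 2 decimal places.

-11.70%

Real GDP 2001 = Nominal GDP 2001 = 35.10·890 + 1.56·485 + 20.67·336 = 38940.72.
Real GDP 2011 (at 2001 prices) = 35.10·715 + 1.56·481 + 20.67·413 = 34383.57.
Real growth = 34383.57/38940.72 − 1 = -0.1170.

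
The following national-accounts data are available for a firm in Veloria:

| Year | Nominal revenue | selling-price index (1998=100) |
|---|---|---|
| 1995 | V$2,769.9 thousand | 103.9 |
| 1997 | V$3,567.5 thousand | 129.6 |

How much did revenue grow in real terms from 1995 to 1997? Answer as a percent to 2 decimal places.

Real revenue 1995 = 2769.9 / 1.039 = 2665.93.
Real revenue 1997 = 3567.5 / 1.296 = 2752.70.
Real growth = 2752.70 / 2665.93 − 1 = 0.0325.

3.25%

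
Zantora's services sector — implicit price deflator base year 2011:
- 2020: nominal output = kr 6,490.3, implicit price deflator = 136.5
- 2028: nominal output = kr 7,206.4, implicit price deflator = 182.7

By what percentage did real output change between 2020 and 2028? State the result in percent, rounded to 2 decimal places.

Deflate each year: 2020 → 6490.3/1.365 = 4754.80; 2028 → 7206.4/1.827 = 3944.39.
So real output changed by 3944.39/4754.80 − 1 = -0.1704, i.e. -17.04%.

-17.04%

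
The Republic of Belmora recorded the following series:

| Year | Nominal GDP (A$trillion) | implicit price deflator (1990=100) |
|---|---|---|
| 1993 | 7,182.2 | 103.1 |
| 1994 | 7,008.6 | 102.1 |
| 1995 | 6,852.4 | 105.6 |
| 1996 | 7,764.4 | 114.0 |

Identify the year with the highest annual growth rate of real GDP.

1994: real = 7008.6/1.021 = 6864.45; growth vs 1993 (6966.25) = -1.46%.
1995: real = 6852.4/1.056 = 6489.02; growth vs 1994 (6864.45) = -5.47%.
1996: real = 7764.4/1.140 = 6810.88; growth vs 1995 (6489.02) = 4.96%.

1996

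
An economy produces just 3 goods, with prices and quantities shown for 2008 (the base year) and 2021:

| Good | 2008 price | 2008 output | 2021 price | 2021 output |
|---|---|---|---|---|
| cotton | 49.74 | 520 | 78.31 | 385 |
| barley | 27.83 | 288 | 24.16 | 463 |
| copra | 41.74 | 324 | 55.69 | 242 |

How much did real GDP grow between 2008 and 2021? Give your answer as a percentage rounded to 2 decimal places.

Real GDP 2008 = Nominal GDP 2008 = 49.74·520 + 27.83·288 + 41.74·324 = 47403.60.
Real GDP 2021 (at 2008 prices) = 49.74·385 + 27.83·463 + 41.74·242 = 42136.27.
Real growth = 42136.27/47403.60 − 1 = -0.1111.

-11.11%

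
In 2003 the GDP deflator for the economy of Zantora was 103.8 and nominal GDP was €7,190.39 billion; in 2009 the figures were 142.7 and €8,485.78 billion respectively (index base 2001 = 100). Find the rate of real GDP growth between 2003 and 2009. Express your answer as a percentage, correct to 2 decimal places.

Deflate each year: 2003 → 7190.39/1.038 = 6927.16; 2009 → 8485.78/1.427 = 5946.59.
So real GDP changed by 5946.59/6927.16 − 1 = -0.1416, i.e. -14.16%.

-14.16%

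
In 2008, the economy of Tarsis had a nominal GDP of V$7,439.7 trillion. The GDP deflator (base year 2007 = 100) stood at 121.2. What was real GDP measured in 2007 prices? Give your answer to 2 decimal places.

V$6,138.37 trillion

Real GDP = Nominal / (GDP deflator/100) = 7439.7 / 1.212 = 6138.37.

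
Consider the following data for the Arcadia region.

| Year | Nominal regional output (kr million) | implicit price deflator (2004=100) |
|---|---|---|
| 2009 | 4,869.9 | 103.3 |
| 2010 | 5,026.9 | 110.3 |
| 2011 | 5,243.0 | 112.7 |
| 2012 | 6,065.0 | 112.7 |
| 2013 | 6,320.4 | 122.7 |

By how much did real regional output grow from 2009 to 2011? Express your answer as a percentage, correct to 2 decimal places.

Real regional output 2009 = 4869.9/1.033 = 4714.33.
Real regional output 2011 = 5243.0/1.127 = 4652.17.
Change = 4652.17/4714.33 − 1 = -0.0132.

-1.32%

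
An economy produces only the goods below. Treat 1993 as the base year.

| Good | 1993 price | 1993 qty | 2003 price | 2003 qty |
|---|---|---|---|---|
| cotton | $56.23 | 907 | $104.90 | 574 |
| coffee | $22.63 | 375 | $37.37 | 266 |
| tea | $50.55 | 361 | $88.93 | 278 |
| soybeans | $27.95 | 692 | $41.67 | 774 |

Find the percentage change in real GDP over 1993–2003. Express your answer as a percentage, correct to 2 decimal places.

Real GDP 1993 = Nominal GDP 1993 = 56.23·907 + 22.63·375 + 50.55·361 + 27.95·692 = 97076.81.
Real GDP 2003 (at 1993 prices) = 56.23·574 + 22.63·266 + 50.55·278 + 27.95·774 = 73981.80.
Real growth = 73981.80/97076.81 − 1 = -0.2379.

-23.79%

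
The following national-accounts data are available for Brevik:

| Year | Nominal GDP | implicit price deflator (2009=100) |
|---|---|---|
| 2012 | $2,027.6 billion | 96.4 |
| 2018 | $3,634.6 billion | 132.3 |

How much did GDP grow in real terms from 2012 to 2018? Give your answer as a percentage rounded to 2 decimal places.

30.61%

Deflate each year: 2012 → 2027.6/0.964 = 2103.32; 2018 → 3634.6/1.323 = 2747.24.
So real GDP changed by 2747.24/2103.32 − 1 = 0.3061, i.e. 30.61%.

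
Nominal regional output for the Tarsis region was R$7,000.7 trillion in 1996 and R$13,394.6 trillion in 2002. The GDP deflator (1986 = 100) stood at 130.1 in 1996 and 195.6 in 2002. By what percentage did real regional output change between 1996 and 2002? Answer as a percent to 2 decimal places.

Deflate each year: 1996 → 7000.7/1.301 = 5381.01; 2002 → 13394.6/1.956 = 6847.96.
So real regional output changed by 6847.96/5381.01 − 1 = 0.2726, i.e. 27.26%.

27.26%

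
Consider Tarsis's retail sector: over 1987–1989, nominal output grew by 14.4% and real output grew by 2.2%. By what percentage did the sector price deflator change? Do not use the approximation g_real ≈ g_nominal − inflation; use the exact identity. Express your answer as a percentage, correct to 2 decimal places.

(1 + g_nom) = (1 + g_real)(1 + π), so π = 1.1440 / 1.0220 − 1 = 0.11937.

11.94%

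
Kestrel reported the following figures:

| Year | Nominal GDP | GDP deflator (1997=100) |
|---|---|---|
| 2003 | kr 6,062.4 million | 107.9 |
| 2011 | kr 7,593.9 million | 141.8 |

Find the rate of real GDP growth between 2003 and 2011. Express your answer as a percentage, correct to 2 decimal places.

Real GDP 2003 = 6062.4 / 1.079 = 5618.54.
Real GDP 2011 = 7593.9 / 1.418 = 5355.36.
Real growth = 5355.36 / 5618.54 − 1 = -0.0468.

-4.68%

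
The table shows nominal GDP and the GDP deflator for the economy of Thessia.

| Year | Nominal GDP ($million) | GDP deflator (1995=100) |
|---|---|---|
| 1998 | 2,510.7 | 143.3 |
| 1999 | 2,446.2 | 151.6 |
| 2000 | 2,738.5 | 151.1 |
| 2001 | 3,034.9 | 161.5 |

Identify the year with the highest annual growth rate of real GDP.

2000

1999: real = 2446.2/1.516 = 1613.59; growth vs 1998 (1752.06) = -7.90%.
2000: real = 2738.5/1.511 = 1812.38; growth vs 1999 (1613.59) = 12.32%.
2001: real = 3034.9/1.615 = 1879.20; growth vs 2000 (1812.38) = 3.69%.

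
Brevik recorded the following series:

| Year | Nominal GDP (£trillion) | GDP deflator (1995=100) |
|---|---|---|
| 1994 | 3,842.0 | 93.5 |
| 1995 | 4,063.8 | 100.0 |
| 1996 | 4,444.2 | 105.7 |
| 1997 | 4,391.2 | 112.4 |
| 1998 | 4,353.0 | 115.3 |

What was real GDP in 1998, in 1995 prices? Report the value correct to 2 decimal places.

Real GDP 1998 = 4353.0 / 1.153 = 3775.37.

£3,775.37 trillion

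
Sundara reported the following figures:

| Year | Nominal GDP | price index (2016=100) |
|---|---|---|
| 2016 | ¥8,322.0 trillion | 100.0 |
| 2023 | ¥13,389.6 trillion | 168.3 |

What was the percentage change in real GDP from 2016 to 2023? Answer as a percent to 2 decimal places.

-4.40%

Deflate each year: 2016 → 8322.0/1.000 = 8322.00; 2023 → 13389.6/1.683 = 7955.79.
So real GDP changed by 7955.79/8322.00 − 1 = -0.0440, i.e. -4.40%.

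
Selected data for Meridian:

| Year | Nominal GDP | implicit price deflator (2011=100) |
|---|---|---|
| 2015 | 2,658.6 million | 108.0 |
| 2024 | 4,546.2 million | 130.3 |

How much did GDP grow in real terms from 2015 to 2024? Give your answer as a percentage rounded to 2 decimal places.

Real GDP 2015 = 2658.6 / 1.080 = 2461.67.
Real GDP 2024 = 4546.2 / 1.303 = 3489.03.
Real growth = 3489.03 / 2461.67 − 1 = 0.4173.

41.73%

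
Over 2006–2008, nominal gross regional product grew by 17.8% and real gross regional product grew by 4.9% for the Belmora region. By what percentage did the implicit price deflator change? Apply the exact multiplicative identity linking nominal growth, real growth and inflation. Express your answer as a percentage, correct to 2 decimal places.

12.30%

(1 + g_nom) = (1 + g_real)(1 + π), so π = 1.1780 / 1.0490 − 1 = 0.12297.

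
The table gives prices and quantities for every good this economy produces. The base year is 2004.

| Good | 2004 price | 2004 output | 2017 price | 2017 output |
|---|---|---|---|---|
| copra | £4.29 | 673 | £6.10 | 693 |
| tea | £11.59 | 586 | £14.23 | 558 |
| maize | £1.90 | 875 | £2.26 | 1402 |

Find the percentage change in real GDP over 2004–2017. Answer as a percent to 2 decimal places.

Real GDP 2004 = Nominal GDP 2004 = 4.29·673 + 11.59·586 + 1.90·875 = 11341.41.
Real GDP 2017 (at 2004 prices) = 4.29·693 + 11.59·558 + 1.90·1402 = 12103.99.
Real growth = 12103.99/11341.41 − 1 = 0.0672.

6.72%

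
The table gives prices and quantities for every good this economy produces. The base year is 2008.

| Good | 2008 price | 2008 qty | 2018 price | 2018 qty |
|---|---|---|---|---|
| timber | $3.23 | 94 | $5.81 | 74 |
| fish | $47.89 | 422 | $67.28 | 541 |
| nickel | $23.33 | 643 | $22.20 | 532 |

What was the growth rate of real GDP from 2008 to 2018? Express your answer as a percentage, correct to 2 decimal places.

8.57%

Real GDP 2008 = Nominal GDP 2008 = 3.23·94 + 47.89·422 + 23.33·643 = 35514.39.
Real GDP 2018 (at 2008 prices) = 3.23·74 + 47.89·541 + 23.33·532 = 38559.07.
Real growth = 38559.07/35514.39 − 1 = 0.0857.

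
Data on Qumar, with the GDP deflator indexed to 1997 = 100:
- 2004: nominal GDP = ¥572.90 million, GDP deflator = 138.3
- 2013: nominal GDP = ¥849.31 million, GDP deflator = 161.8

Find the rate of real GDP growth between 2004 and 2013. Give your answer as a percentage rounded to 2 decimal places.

Deflate each year: 2004 → 572.90/1.383 = 414.24; 2013 → 849.31/1.618 = 524.91.
So real GDP changed by 524.91/414.24 − 1 = 0.2672, i.e. 26.72%.

26.72%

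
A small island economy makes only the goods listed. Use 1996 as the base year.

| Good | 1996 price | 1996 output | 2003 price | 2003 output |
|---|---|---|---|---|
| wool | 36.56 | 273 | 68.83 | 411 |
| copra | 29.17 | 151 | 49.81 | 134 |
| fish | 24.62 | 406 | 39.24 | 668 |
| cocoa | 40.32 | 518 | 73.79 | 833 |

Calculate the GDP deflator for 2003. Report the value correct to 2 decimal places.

177.83

Nominal GDP 2003 = 68.83·411 + 49.81·134 + 39.24·668 + 73.79·833 = 122643.06.
Real GDP 2003 (at 1996 prices) = 36.56·411 + 29.17·134 + 24.62·668 + 40.32·833 = 68967.66.
Deflator = Nominal/Real × 100 = 122643.06/68967.66 × 100 = 177.827.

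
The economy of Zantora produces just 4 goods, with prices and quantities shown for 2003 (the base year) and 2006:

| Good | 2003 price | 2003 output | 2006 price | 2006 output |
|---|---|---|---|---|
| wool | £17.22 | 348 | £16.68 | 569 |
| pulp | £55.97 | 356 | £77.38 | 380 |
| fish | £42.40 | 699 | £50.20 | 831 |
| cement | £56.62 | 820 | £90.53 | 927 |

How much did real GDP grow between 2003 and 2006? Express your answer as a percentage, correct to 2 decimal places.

Real GDP 2003 = Nominal GDP 2003 = 17.22·348 + 55.97·356 + 42.40·699 + 56.62·820 = 101983.88.
Real GDP 2006 (at 2003 prices) = 17.22·569 + 55.97·380 + 42.40·831 + 56.62·927 = 118787.92.
Real growth = 118787.92/101983.88 − 1 = 0.1648.

16.48%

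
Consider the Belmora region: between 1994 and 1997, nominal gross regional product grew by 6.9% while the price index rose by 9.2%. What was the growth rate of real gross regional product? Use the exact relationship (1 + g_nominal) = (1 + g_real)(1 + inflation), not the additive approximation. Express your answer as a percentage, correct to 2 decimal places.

(1 + g_nom) = (1 + g_real)(1 + π), so g_real = 1.0690 / 1.0920 − 1 = -0.02106.

-2.11%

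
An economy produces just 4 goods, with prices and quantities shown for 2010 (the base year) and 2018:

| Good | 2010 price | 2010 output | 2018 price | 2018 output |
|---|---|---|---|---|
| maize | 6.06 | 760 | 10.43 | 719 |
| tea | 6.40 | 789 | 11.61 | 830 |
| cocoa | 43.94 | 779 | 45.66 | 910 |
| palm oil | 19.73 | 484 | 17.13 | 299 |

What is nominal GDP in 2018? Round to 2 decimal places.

Nominal GDP 2018 = Σ (p_2018 × q_2018) = 10.43·719 + 11.61·830 + 45.66·910 + 17.13·299 = 63807.94.

63807.94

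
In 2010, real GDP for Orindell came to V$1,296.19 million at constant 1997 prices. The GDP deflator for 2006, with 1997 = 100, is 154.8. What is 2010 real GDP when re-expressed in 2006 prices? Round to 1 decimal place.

Real GDP in 2006 prices = Real GDP in 1997 prices × (P_2006/P_1997) = 1296.19 × 1.548 = 2006.50.

V$2,006.5 million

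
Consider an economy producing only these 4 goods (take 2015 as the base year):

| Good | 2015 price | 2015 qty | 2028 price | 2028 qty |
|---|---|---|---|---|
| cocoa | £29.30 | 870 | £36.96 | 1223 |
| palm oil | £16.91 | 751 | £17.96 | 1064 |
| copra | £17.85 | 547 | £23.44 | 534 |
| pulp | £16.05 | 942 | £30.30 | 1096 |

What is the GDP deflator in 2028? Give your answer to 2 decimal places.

135.93

Nominal GDP 2028 = 36.96·1223 + 17.96·1064 + 23.44·534 + 30.30·1096 = 110037.28.
Real GDP 2028 (at 2015 prices) = 29.30·1223 + 16.91·1064 + 17.85·534 + 16.05·1096 = 80948.84.
Deflator = Nominal/Real × 100 = 110037.28/80948.84 × 100 = 135.934.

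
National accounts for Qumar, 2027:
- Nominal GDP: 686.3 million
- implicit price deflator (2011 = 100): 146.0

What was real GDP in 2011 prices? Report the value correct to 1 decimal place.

470.1 million

Real GDP = Nominal / (implicit price deflator/100) = 686.3 / 1.460 = 470.07.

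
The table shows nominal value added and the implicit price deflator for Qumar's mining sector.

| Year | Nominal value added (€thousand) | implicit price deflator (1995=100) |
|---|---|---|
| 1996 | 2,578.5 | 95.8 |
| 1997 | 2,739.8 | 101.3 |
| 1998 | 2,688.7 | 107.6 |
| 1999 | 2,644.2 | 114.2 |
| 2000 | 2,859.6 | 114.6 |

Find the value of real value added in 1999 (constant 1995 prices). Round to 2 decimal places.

Real value added 1999 = 2644.2 / 1.142 = 2315.41.

€2,315.41 thousand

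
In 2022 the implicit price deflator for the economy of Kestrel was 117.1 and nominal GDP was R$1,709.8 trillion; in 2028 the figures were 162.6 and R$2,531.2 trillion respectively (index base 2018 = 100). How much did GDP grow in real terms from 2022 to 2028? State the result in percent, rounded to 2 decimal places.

6.61%

Real GDP 2022 = 1709.8 / 1.171 = 1460.12.
Real GDP 2028 = 2531.2 / 1.626 = 1556.70.
Real growth = 1556.70 / 1460.12 − 1 = 0.0661.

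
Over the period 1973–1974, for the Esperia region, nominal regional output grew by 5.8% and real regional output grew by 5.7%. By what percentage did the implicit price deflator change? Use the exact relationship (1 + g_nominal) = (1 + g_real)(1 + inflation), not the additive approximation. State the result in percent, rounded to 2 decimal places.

0.09%

(1 + g_nom) = (1 + g_real)(1 + π), so π = 1.0580 / 1.0570 − 1 = 0.00095.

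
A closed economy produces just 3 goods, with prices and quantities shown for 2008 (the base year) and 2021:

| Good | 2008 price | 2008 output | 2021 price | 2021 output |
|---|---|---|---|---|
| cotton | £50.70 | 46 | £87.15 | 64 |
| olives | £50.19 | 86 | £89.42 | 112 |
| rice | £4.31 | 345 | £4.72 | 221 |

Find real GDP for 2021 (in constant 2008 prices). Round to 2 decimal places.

Real GDP 2021 = Σ (p_2008 × q_2021) = 50.70·64 + 50.19·112 + 4.31·221 = 9818.59.

£9818.59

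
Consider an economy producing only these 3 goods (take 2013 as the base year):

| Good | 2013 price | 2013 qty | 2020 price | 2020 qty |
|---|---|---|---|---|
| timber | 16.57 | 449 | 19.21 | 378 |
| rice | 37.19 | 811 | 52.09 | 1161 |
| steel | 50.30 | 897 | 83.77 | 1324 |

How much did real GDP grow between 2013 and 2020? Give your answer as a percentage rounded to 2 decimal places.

Real GDP 2013 = Nominal GDP 2013 = 16.57·449 + 37.19·811 + 50.30·897 = 82720.12.
Real GDP 2020 (at 2013 prices) = 16.57·378 + 37.19·1161 + 50.30·1324 = 116038.25.
Real growth = 116038.25/82720.12 − 1 = 0.4028.

40.28%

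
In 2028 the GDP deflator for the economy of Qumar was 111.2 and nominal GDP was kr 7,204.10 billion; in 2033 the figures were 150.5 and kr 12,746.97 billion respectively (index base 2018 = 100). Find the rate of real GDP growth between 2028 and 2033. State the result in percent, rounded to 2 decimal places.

Real GDP 2028 = 7204.10 / 1.112 = 6478.51.
Real GDP 2033 = 12746.97 / 1.505 = 8469.75.
Real growth = 8469.75 / 6478.51 − 1 = 0.3074.

30.74%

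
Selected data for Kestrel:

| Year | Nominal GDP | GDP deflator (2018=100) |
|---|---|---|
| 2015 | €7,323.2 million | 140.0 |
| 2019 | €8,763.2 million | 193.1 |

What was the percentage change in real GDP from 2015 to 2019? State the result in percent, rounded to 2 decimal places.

-13.24%

Real GDP 2015 = 7323.2 / 1.400 = 5230.86.
Real GDP 2019 = 8763.2 / 1.931 = 4538.17.
Real growth = 4538.17 / 5230.86 − 1 = -0.1324.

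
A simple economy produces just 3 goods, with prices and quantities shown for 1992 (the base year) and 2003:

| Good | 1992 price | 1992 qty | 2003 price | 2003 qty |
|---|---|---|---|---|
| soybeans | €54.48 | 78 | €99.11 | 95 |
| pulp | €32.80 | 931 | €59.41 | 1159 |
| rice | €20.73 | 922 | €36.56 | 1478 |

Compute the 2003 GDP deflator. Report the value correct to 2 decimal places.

179.21

Nominal GDP 2003 = 99.11·95 + 59.41·1159 + 36.56·1478 = 132307.32.
Real GDP 2003 (at 1992 prices) = 54.48·95 + 32.80·1159 + 20.73·1478 = 73829.74.
Deflator = Nominal/Real × 100 = 132307.32/73829.74 × 100 = 179.206.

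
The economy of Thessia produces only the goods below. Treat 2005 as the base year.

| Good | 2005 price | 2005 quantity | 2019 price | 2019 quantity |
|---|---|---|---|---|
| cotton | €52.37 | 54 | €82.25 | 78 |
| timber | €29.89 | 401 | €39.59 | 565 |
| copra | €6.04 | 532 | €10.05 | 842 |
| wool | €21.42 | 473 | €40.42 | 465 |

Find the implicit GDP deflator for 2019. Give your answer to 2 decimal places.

Nominal GDP 2019 = 82.25·78 + 39.59·565 + 10.05·842 + 40.42·465 = 56041.25.
Real GDP 2019 (at 2005 prices) = 52.37·78 + 29.89·565 + 6.04·842 + 21.42·465 = 36018.69.
Deflator = Nominal/Real × 100 = 56041.25/36018.69 × 100 = 155.589.

155.59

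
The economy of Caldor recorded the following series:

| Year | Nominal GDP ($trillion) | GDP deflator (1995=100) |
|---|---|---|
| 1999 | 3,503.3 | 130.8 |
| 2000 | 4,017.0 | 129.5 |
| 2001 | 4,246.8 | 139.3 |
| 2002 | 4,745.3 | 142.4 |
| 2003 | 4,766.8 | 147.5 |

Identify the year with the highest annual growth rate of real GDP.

2000

2000: real = 4017.0/1.295 = 3101.93; growth vs 1999 (2678.36) = 15.81%.
2001: real = 4246.8/1.393 = 3048.67; growth vs 2000 (3101.93) = -1.72%.
2002: real = 4745.3/1.424 = 3332.37; growth vs 2001 (3048.67) = 9.31%.
2003: real = 4766.8/1.475 = 3231.73; growth vs 2002 (3332.37) = -3.02%.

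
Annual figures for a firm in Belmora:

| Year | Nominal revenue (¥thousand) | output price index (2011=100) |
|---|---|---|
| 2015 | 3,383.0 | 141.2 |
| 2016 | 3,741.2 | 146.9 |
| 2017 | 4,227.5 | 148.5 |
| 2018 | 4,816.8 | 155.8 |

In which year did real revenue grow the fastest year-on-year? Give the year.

2016: real = 3741.2/1.469 = 2546.77; growth vs 2015 (2395.89) = 6.30%.
2017: real = 4227.5/1.485 = 2846.80; growth vs 2016 (2546.77) = 11.78%.
2018: real = 4816.8/1.558 = 3091.66; growth vs 2017 (2846.80) = 8.60%.

2017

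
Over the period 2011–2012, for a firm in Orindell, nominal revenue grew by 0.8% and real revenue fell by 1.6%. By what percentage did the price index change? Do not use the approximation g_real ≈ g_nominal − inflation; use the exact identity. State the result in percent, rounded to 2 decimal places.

(1 + g_nom) = (1 + g_real)(1 + π), so π = 1.0080 / 0.9840 − 1 = 0.02439.

2.44%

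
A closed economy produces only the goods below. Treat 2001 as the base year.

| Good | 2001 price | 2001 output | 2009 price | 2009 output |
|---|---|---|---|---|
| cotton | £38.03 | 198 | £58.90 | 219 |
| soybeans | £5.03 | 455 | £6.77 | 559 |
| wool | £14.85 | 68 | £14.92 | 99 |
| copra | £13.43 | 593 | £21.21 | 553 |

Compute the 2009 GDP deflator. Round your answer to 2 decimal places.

Nominal GDP 2009 = 58.90·219 + 6.77·559 + 14.92·99 + 21.21·553 = 29889.74.
Real GDP 2009 (at 2001 prices) = 38.03·219 + 5.03·559 + 14.85·99 + 13.43·553 = 20037.28.
Deflator = Nominal/Real × 100 = 29889.74/20037.28 × 100 = 149.171.

149.17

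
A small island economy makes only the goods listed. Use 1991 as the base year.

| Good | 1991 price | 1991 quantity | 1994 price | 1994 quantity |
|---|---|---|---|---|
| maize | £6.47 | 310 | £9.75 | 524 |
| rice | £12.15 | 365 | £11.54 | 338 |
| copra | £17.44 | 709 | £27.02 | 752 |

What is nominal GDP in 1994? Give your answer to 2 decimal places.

£29328.56

Nominal GDP 1994 = Σ (p_1994 × q_1994) = 9.75·524 + 11.54·338 + 27.02·752 = 29328.56.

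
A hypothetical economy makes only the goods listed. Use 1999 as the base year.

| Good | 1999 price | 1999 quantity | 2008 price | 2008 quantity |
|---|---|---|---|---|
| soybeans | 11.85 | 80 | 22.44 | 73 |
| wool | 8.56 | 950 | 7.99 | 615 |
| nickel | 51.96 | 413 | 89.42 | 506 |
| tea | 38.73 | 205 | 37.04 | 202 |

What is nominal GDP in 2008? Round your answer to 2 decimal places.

59280.57

Nominal GDP 2008 = Σ (p_2008 × q_2008) = 22.44·73 + 7.99·615 + 89.42·506 + 37.04·202 = 59280.57.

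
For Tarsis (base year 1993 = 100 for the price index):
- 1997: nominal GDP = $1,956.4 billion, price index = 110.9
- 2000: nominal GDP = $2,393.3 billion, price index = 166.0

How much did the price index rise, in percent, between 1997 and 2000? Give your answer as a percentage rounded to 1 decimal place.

49.7%

Price-level change = 166.0 / 110.9 − 1 = 0.4968.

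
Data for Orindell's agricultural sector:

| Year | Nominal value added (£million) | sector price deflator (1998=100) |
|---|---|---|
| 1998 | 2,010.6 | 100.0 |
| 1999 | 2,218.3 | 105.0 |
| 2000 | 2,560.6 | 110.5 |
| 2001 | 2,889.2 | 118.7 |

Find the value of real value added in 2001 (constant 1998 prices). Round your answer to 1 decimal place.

Real value added 2001 = 2889.2 / 1.187 = 2434.04.

£2,434.0 million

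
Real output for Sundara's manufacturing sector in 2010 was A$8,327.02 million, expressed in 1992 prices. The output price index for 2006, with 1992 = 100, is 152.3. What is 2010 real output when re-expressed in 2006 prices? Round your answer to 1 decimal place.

Real output in 2006 prices = Real output in 1992 prices × (P_2006/P_1992) = 8327.02 × 1.523 = 12682.05.

A$12,682.1 million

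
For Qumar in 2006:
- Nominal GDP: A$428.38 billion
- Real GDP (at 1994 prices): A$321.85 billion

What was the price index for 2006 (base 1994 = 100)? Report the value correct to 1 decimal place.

price index = (Nominal / Real) × 100 = 428.38 / 321.85 × 100 = 133.10.

133.1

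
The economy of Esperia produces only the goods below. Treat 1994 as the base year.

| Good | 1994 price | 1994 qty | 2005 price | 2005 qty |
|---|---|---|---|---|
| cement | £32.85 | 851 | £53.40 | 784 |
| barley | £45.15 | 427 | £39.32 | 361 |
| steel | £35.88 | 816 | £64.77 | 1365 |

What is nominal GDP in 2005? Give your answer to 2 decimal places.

Nominal GDP 2005 = Σ (p_2005 × q_2005) = 53.40·784 + 39.32·361 + 64.77·1365 = 144471.17.

£144471.17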